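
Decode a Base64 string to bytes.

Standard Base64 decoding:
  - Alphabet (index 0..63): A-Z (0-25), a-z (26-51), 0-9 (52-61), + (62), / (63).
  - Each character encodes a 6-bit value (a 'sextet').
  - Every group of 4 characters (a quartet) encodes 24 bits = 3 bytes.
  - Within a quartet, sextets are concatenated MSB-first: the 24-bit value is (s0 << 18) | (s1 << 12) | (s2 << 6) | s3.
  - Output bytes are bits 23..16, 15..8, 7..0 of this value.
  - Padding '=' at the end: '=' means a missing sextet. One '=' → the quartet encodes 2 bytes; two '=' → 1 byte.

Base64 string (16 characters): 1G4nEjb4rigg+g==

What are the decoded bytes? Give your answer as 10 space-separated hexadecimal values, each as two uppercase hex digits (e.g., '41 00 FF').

Answer: D4 6E 27 12 36 F8 AE 28 20 FA

Derivation:
After char 0 ('1'=53): chars_in_quartet=1 acc=0x35 bytes_emitted=0
After char 1 ('G'=6): chars_in_quartet=2 acc=0xD46 bytes_emitted=0
After char 2 ('4'=56): chars_in_quartet=3 acc=0x351B8 bytes_emitted=0
After char 3 ('n'=39): chars_in_quartet=4 acc=0xD46E27 -> emit D4 6E 27, reset; bytes_emitted=3
After char 4 ('E'=4): chars_in_quartet=1 acc=0x4 bytes_emitted=3
After char 5 ('j'=35): chars_in_quartet=2 acc=0x123 bytes_emitted=3
After char 6 ('b'=27): chars_in_quartet=3 acc=0x48DB bytes_emitted=3
After char 7 ('4'=56): chars_in_quartet=4 acc=0x1236F8 -> emit 12 36 F8, reset; bytes_emitted=6
After char 8 ('r'=43): chars_in_quartet=1 acc=0x2B bytes_emitted=6
After char 9 ('i'=34): chars_in_quartet=2 acc=0xAE2 bytes_emitted=6
After char 10 ('g'=32): chars_in_quartet=3 acc=0x2B8A0 bytes_emitted=6
After char 11 ('g'=32): chars_in_quartet=4 acc=0xAE2820 -> emit AE 28 20, reset; bytes_emitted=9
After char 12 ('+'=62): chars_in_quartet=1 acc=0x3E bytes_emitted=9
After char 13 ('g'=32): chars_in_quartet=2 acc=0xFA0 bytes_emitted=9
Padding '==': partial quartet acc=0xFA0 -> emit FA; bytes_emitted=10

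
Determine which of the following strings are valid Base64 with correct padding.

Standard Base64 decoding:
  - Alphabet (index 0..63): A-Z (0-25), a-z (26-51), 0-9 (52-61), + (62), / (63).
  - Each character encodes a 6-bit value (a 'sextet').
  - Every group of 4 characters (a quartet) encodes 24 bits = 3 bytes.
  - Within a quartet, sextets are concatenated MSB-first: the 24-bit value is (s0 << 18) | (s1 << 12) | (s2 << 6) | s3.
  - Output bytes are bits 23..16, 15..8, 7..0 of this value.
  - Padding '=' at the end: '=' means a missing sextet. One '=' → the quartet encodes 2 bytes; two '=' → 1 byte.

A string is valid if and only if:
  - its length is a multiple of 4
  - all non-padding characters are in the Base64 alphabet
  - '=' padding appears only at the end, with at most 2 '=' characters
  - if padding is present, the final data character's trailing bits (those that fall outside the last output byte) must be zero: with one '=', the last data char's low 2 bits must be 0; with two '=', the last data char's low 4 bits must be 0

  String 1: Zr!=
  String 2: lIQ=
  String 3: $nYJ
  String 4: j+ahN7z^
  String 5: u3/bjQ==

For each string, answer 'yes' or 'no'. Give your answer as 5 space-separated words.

Answer: no yes no no yes

Derivation:
String 1: 'Zr!=' → invalid (bad char(s): ['!'])
String 2: 'lIQ=' → valid
String 3: '$nYJ' → invalid (bad char(s): ['$'])
String 4: 'j+ahN7z^' → invalid (bad char(s): ['^'])
String 5: 'u3/bjQ==' → valid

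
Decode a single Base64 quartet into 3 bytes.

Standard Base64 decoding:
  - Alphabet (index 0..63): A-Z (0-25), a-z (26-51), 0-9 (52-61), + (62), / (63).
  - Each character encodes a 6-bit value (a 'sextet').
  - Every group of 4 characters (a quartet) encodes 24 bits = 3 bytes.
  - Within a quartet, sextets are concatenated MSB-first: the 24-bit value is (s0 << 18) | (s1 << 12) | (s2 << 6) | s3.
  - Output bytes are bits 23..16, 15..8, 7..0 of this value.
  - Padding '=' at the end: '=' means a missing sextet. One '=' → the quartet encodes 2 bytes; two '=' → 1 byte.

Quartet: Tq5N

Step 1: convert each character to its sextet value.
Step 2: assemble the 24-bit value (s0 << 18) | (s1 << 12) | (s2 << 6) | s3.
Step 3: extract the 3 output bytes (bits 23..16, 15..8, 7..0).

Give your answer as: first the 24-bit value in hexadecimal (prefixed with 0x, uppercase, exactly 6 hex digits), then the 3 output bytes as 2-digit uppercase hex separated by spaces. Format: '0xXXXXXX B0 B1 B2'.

Sextets: T=19, q=42, 5=57, N=13
24-bit: (19<<18) | (42<<12) | (57<<6) | 13
      = 0x4C0000 | 0x02A000 | 0x000E40 | 0x00000D
      = 0x4EAE4D
Bytes: (v>>16)&0xFF=4E, (v>>8)&0xFF=AE, v&0xFF=4D

Answer: 0x4EAE4D 4E AE 4D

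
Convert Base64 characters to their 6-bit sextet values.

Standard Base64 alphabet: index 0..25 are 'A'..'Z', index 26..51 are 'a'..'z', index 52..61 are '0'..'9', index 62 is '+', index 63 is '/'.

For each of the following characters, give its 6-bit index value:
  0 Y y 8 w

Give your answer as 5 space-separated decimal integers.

'0': 0..9 range, 52 + ord('0') − ord('0') = 52
'Y': A..Z range, ord('Y') − ord('A') = 24
'y': a..z range, 26 + ord('y') − ord('a') = 50
'8': 0..9 range, 52 + ord('8') − ord('0') = 60
'w': a..z range, 26 + ord('w') − ord('a') = 48

Answer: 52 24 50 60 48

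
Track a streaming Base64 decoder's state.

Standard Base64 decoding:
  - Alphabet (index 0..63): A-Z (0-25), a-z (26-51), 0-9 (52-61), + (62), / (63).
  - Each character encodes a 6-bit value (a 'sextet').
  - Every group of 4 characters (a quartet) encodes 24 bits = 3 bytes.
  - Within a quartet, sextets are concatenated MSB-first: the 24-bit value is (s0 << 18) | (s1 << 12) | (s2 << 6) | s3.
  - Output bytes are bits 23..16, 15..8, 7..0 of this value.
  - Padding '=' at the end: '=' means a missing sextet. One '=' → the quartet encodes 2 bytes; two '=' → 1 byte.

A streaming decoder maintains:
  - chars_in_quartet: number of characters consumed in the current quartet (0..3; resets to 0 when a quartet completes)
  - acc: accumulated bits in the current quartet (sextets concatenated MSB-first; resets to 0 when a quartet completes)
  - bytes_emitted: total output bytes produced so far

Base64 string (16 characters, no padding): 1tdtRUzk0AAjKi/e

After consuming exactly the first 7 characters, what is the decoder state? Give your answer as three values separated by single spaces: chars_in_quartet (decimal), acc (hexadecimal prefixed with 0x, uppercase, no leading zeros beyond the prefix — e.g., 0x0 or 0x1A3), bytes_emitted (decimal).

Answer: 3 0x11533 3

Derivation:
After char 0 ('1'=53): chars_in_quartet=1 acc=0x35 bytes_emitted=0
After char 1 ('t'=45): chars_in_quartet=2 acc=0xD6D bytes_emitted=0
After char 2 ('d'=29): chars_in_quartet=3 acc=0x35B5D bytes_emitted=0
After char 3 ('t'=45): chars_in_quartet=4 acc=0xD6D76D -> emit D6 D7 6D, reset; bytes_emitted=3
After char 4 ('R'=17): chars_in_quartet=1 acc=0x11 bytes_emitted=3
After char 5 ('U'=20): chars_in_quartet=2 acc=0x454 bytes_emitted=3
After char 6 ('z'=51): chars_in_quartet=3 acc=0x11533 bytes_emitted=3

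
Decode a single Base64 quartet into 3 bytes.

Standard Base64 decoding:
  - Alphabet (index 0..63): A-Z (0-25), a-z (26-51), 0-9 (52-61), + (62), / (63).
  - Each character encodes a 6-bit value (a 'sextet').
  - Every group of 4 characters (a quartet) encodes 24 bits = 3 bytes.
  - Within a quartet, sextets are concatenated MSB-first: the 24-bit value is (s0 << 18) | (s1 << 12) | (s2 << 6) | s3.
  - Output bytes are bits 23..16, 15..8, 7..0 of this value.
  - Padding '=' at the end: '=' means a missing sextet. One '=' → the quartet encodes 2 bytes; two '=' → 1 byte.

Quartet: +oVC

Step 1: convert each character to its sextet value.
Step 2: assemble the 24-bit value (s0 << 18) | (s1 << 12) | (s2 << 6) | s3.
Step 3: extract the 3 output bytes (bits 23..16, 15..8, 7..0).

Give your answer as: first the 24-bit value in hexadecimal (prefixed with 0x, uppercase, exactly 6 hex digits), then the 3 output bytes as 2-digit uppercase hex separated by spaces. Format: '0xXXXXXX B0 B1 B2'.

Sextets: +=62, o=40, V=21, C=2
24-bit: (62<<18) | (40<<12) | (21<<6) | 2
      = 0xF80000 | 0x028000 | 0x000540 | 0x000002
      = 0xFA8542
Bytes: (v>>16)&0xFF=FA, (v>>8)&0xFF=85, v&0xFF=42

Answer: 0xFA8542 FA 85 42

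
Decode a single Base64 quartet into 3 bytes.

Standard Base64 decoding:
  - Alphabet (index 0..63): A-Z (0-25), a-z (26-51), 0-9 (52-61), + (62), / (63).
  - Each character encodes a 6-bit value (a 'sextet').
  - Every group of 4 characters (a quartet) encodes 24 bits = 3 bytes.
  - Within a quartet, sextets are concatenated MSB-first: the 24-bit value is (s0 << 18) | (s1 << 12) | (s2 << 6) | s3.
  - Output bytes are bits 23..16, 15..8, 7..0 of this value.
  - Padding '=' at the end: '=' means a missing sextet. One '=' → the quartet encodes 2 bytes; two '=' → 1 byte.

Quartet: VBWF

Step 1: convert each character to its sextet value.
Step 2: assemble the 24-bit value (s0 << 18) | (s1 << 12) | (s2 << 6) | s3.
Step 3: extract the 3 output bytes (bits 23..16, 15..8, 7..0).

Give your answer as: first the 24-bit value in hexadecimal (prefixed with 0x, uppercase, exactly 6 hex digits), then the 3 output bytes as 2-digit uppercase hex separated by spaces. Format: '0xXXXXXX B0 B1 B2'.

Sextets: V=21, B=1, W=22, F=5
24-bit: (21<<18) | (1<<12) | (22<<6) | 5
      = 0x540000 | 0x001000 | 0x000580 | 0x000005
      = 0x541585
Bytes: (v>>16)&0xFF=54, (v>>8)&0xFF=15, v&0xFF=85

Answer: 0x541585 54 15 85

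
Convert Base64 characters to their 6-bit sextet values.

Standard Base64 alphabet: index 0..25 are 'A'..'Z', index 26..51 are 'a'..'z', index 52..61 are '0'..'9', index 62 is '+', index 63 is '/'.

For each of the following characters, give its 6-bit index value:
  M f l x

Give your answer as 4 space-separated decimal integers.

Answer: 12 31 37 49

Derivation:
'M': A..Z range, ord('M') − ord('A') = 12
'f': a..z range, 26 + ord('f') − ord('a') = 31
'l': a..z range, 26 + ord('l') − ord('a') = 37
'x': a..z range, 26 + ord('x') − ord('a') = 49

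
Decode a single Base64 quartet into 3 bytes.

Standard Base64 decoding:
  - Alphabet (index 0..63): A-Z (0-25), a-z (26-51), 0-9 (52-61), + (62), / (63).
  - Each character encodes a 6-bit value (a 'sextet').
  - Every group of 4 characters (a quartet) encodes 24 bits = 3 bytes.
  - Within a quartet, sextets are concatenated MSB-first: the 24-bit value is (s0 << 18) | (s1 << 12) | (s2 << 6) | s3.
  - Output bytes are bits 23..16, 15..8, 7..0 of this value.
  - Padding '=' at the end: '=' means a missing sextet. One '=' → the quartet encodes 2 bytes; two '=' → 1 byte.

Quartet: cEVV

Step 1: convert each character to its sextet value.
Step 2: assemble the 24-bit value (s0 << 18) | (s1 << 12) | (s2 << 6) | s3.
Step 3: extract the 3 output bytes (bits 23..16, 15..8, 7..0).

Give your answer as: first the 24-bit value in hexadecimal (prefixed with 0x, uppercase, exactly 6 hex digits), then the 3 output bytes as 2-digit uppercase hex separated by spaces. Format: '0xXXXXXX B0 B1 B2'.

Sextets: c=28, E=4, V=21, V=21
24-bit: (28<<18) | (4<<12) | (21<<6) | 21
      = 0x700000 | 0x004000 | 0x000540 | 0x000015
      = 0x704555
Bytes: (v>>16)&0xFF=70, (v>>8)&0xFF=45, v&0xFF=55

Answer: 0x704555 70 45 55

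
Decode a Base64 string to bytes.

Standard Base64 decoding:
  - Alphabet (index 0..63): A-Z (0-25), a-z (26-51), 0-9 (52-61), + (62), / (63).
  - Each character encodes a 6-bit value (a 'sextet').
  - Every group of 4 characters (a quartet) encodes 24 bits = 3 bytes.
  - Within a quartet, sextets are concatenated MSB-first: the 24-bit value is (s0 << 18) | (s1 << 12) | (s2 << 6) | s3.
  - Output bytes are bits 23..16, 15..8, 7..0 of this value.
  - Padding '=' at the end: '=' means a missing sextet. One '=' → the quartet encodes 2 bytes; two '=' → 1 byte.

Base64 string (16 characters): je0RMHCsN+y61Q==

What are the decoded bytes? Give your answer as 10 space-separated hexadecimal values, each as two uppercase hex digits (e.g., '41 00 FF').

After char 0 ('j'=35): chars_in_quartet=1 acc=0x23 bytes_emitted=0
After char 1 ('e'=30): chars_in_quartet=2 acc=0x8DE bytes_emitted=0
After char 2 ('0'=52): chars_in_quartet=3 acc=0x237B4 bytes_emitted=0
After char 3 ('R'=17): chars_in_quartet=4 acc=0x8DED11 -> emit 8D ED 11, reset; bytes_emitted=3
After char 4 ('M'=12): chars_in_quartet=1 acc=0xC bytes_emitted=3
After char 5 ('H'=7): chars_in_quartet=2 acc=0x307 bytes_emitted=3
After char 6 ('C'=2): chars_in_quartet=3 acc=0xC1C2 bytes_emitted=3
After char 7 ('s'=44): chars_in_quartet=4 acc=0x3070AC -> emit 30 70 AC, reset; bytes_emitted=6
After char 8 ('N'=13): chars_in_quartet=1 acc=0xD bytes_emitted=6
After char 9 ('+'=62): chars_in_quartet=2 acc=0x37E bytes_emitted=6
After char 10 ('y'=50): chars_in_quartet=3 acc=0xDFB2 bytes_emitted=6
After char 11 ('6'=58): chars_in_quartet=4 acc=0x37ECBA -> emit 37 EC BA, reset; bytes_emitted=9
After char 12 ('1'=53): chars_in_quartet=1 acc=0x35 bytes_emitted=9
After char 13 ('Q'=16): chars_in_quartet=2 acc=0xD50 bytes_emitted=9
Padding '==': partial quartet acc=0xD50 -> emit D5; bytes_emitted=10

Answer: 8D ED 11 30 70 AC 37 EC BA D5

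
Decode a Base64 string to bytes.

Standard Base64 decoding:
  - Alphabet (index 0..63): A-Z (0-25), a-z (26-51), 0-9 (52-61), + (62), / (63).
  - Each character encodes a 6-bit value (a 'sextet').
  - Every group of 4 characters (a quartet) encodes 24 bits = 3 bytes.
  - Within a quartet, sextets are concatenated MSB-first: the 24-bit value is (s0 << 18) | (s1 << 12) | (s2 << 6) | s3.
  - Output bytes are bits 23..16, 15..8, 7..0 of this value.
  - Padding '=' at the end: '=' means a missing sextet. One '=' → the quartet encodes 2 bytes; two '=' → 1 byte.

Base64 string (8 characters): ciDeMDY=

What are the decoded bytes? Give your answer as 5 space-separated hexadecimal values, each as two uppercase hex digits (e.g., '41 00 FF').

After char 0 ('c'=28): chars_in_quartet=1 acc=0x1C bytes_emitted=0
After char 1 ('i'=34): chars_in_quartet=2 acc=0x722 bytes_emitted=0
After char 2 ('D'=3): chars_in_quartet=3 acc=0x1C883 bytes_emitted=0
After char 3 ('e'=30): chars_in_quartet=4 acc=0x7220DE -> emit 72 20 DE, reset; bytes_emitted=3
After char 4 ('M'=12): chars_in_quartet=1 acc=0xC bytes_emitted=3
After char 5 ('D'=3): chars_in_quartet=2 acc=0x303 bytes_emitted=3
After char 6 ('Y'=24): chars_in_quartet=3 acc=0xC0D8 bytes_emitted=3
Padding '=': partial quartet acc=0xC0D8 -> emit 30 36; bytes_emitted=5

Answer: 72 20 DE 30 36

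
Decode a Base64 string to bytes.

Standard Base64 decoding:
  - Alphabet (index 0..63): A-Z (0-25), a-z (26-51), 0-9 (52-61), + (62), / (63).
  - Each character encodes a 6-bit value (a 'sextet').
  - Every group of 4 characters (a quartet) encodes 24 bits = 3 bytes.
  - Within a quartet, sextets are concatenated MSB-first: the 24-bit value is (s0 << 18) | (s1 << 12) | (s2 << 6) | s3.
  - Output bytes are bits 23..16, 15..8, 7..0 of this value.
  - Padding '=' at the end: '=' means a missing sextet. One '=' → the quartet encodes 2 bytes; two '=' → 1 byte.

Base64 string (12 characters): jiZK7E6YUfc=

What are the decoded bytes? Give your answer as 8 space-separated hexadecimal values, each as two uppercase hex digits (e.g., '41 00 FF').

After char 0 ('j'=35): chars_in_quartet=1 acc=0x23 bytes_emitted=0
After char 1 ('i'=34): chars_in_quartet=2 acc=0x8E2 bytes_emitted=0
After char 2 ('Z'=25): chars_in_quartet=3 acc=0x23899 bytes_emitted=0
After char 3 ('K'=10): chars_in_quartet=4 acc=0x8E264A -> emit 8E 26 4A, reset; bytes_emitted=3
After char 4 ('7'=59): chars_in_quartet=1 acc=0x3B bytes_emitted=3
After char 5 ('E'=4): chars_in_quartet=2 acc=0xEC4 bytes_emitted=3
After char 6 ('6'=58): chars_in_quartet=3 acc=0x3B13A bytes_emitted=3
After char 7 ('Y'=24): chars_in_quartet=4 acc=0xEC4E98 -> emit EC 4E 98, reset; bytes_emitted=6
After char 8 ('U'=20): chars_in_quartet=1 acc=0x14 bytes_emitted=6
After char 9 ('f'=31): chars_in_quartet=2 acc=0x51F bytes_emitted=6
After char 10 ('c'=28): chars_in_quartet=3 acc=0x147DC bytes_emitted=6
Padding '=': partial quartet acc=0x147DC -> emit 51 F7; bytes_emitted=8

Answer: 8E 26 4A EC 4E 98 51 F7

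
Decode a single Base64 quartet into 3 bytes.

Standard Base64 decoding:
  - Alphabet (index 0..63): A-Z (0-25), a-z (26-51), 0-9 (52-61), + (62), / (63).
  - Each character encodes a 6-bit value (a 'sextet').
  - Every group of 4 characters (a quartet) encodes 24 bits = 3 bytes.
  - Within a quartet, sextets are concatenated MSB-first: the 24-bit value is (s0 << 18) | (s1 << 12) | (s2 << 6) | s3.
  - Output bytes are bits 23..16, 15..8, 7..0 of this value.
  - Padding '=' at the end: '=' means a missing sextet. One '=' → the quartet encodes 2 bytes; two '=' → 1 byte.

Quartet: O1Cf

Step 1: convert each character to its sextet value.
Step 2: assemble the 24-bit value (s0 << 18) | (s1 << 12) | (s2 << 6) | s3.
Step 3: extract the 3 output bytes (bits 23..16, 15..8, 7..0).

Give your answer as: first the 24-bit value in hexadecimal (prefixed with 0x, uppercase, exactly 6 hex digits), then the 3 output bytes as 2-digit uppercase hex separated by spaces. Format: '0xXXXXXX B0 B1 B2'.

Sextets: O=14, 1=53, C=2, f=31
24-bit: (14<<18) | (53<<12) | (2<<6) | 31
      = 0x380000 | 0x035000 | 0x000080 | 0x00001F
      = 0x3B509F
Bytes: (v>>16)&0xFF=3B, (v>>8)&0xFF=50, v&0xFF=9F

Answer: 0x3B509F 3B 50 9F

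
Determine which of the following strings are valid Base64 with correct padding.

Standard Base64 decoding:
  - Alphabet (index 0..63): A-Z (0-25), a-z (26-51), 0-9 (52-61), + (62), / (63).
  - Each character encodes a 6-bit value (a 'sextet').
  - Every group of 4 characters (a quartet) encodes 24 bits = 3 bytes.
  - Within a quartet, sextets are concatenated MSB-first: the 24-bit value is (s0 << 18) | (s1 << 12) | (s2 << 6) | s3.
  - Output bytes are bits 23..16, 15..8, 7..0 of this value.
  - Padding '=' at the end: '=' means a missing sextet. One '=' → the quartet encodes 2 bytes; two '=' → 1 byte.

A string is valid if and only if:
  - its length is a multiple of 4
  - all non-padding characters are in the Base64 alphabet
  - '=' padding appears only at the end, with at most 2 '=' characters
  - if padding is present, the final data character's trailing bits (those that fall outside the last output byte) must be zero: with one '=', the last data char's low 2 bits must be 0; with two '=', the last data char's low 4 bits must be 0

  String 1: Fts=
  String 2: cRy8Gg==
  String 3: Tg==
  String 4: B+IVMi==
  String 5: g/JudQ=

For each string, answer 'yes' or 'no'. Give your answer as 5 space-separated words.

String 1: 'Fts=' → valid
String 2: 'cRy8Gg==' → valid
String 3: 'Tg==' → valid
String 4: 'B+IVMi==' → invalid (bad trailing bits)
String 5: 'g/JudQ=' → invalid (len=7 not mult of 4)

Answer: yes yes yes no no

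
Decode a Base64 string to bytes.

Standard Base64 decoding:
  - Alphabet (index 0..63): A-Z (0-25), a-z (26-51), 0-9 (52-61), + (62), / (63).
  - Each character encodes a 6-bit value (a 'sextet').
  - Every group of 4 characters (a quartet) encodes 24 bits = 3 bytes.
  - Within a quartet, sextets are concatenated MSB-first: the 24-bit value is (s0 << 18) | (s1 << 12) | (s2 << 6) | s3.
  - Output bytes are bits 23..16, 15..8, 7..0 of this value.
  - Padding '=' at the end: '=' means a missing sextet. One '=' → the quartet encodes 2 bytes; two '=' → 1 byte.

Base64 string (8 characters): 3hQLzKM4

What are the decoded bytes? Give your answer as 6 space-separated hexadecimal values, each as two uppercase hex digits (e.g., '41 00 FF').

Answer: DE 14 0B CC A3 38

Derivation:
After char 0 ('3'=55): chars_in_quartet=1 acc=0x37 bytes_emitted=0
After char 1 ('h'=33): chars_in_quartet=2 acc=0xDE1 bytes_emitted=0
After char 2 ('Q'=16): chars_in_quartet=3 acc=0x37850 bytes_emitted=0
After char 3 ('L'=11): chars_in_quartet=4 acc=0xDE140B -> emit DE 14 0B, reset; bytes_emitted=3
After char 4 ('z'=51): chars_in_quartet=1 acc=0x33 bytes_emitted=3
After char 5 ('K'=10): chars_in_quartet=2 acc=0xCCA bytes_emitted=3
After char 6 ('M'=12): chars_in_quartet=3 acc=0x3328C bytes_emitted=3
After char 7 ('4'=56): chars_in_quartet=4 acc=0xCCA338 -> emit CC A3 38, reset; bytes_emitted=6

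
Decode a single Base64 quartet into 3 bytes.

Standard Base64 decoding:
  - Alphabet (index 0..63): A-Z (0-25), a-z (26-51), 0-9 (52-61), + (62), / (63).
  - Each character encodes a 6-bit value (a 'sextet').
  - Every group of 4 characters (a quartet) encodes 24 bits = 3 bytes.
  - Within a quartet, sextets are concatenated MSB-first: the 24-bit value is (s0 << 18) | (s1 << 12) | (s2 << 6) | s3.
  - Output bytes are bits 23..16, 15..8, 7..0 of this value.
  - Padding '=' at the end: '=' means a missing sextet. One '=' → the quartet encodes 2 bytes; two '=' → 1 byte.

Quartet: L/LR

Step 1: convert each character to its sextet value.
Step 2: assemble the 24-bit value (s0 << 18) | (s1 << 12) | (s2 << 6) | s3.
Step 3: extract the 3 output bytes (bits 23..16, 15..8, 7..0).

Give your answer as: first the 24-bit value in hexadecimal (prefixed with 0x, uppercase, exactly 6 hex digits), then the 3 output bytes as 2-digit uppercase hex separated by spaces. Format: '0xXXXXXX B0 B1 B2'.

Answer: 0x2FF2D1 2F F2 D1

Derivation:
Sextets: L=11, /=63, L=11, R=17
24-bit: (11<<18) | (63<<12) | (11<<6) | 17
      = 0x2C0000 | 0x03F000 | 0x0002C0 | 0x000011
      = 0x2FF2D1
Bytes: (v>>16)&0xFF=2F, (v>>8)&0xFF=F2, v&0xFF=D1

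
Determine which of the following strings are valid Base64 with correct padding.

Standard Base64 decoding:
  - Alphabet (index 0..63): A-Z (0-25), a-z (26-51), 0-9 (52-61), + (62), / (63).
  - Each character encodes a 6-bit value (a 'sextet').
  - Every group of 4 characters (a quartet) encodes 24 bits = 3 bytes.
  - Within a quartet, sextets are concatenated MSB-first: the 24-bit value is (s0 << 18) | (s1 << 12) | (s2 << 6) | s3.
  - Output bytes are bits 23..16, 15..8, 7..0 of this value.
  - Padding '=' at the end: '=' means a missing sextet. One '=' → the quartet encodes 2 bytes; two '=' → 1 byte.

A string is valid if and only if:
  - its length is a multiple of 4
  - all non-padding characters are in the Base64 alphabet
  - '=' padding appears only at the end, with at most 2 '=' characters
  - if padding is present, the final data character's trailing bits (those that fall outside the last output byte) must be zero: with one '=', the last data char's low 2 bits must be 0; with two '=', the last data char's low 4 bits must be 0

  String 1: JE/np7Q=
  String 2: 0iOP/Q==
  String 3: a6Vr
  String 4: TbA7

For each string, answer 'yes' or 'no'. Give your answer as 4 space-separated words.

Answer: yes yes yes yes

Derivation:
String 1: 'JE/np7Q=' → valid
String 2: '0iOP/Q==' → valid
String 3: 'a6Vr' → valid
String 4: 'TbA7' → valid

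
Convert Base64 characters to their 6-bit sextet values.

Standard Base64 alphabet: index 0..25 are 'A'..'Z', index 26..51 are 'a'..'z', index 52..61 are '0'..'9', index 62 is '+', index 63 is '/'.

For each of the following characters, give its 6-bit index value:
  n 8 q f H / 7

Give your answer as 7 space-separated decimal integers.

Answer: 39 60 42 31 7 63 59

Derivation:
'n': a..z range, 26 + ord('n') − ord('a') = 39
'8': 0..9 range, 52 + ord('8') − ord('0') = 60
'q': a..z range, 26 + ord('q') − ord('a') = 42
'f': a..z range, 26 + ord('f') − ord('a') = 31
'H': A..Z range, ord('H') − ord('A') = 7
'/': index 63
'7': 0..9 range, 52 + ord('7') − ord('0') = 59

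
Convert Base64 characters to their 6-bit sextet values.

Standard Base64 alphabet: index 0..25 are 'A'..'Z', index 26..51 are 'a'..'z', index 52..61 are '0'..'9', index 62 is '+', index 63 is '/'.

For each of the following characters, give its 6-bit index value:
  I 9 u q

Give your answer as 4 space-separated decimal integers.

'I': A..Z range, ord('I') − ord('A') = 8
'9': 0..9 range, 52 + ord('9') − ord('0') = 61
'u': a..z range, 26 + ord('u') − ord('a') = 46
'q': a..z range, 26 + ord('q') − ord('a') = 42

Answer: 8 61 46 42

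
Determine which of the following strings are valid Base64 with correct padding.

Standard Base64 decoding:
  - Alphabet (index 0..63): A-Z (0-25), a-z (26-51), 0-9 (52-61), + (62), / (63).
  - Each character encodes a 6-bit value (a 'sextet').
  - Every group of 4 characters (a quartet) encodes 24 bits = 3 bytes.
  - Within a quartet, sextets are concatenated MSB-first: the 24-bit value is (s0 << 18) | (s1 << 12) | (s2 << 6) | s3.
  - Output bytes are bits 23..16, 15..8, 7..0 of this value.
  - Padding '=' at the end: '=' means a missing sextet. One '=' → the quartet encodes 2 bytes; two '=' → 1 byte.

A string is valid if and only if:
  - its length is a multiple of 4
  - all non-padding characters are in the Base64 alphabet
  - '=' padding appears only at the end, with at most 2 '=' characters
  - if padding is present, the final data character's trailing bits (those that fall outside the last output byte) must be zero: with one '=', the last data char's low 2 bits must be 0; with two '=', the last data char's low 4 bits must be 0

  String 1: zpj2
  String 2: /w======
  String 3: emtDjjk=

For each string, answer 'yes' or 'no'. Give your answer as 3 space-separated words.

String 1: 'zpj2' → valid
String 2: '/w======' → invalid (6 pad chars (max 2))
String 3: 'emtDjjk=' → valid

Answer: yes no yes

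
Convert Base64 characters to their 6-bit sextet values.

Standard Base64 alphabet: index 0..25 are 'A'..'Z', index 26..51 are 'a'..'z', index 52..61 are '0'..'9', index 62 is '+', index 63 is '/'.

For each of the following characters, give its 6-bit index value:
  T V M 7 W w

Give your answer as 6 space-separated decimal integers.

Answer: 19 21 12 59 22 48

Derivation:
'T': A..Z range, ord('T') − ord('A') = 19
'V': A..Z range, ord('V') − ord('A') = 21
'M': A..Z range, ord('M') − ord('A') = 12
'7': 0..9 range, 52 + ord('7') − ord('0') = 59
'W': A..Z range, ord('W') − ord('A') = 22
'w': a..z range, 26 + ord('w') − ord('a') = 48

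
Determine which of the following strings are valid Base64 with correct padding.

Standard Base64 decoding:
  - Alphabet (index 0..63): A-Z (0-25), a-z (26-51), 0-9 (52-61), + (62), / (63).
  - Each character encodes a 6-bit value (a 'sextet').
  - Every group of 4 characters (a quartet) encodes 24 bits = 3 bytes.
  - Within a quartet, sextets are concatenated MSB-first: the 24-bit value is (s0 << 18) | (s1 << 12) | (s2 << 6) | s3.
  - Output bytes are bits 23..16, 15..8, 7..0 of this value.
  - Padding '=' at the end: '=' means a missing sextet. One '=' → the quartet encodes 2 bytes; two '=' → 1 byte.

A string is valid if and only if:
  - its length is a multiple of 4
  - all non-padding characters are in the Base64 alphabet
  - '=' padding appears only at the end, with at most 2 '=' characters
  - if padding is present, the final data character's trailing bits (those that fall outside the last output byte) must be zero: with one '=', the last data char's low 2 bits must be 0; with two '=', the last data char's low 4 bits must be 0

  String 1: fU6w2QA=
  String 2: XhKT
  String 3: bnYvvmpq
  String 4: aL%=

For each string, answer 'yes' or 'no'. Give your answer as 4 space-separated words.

String 1: 'fU6w2QA=' → valid
String 2: 'XhKT' → valid
String 3: 'bnYvvmpq' → valid
String 4: 'aL%=' → invalid (bad char(s): ['%'])

Answer: yes yes yes no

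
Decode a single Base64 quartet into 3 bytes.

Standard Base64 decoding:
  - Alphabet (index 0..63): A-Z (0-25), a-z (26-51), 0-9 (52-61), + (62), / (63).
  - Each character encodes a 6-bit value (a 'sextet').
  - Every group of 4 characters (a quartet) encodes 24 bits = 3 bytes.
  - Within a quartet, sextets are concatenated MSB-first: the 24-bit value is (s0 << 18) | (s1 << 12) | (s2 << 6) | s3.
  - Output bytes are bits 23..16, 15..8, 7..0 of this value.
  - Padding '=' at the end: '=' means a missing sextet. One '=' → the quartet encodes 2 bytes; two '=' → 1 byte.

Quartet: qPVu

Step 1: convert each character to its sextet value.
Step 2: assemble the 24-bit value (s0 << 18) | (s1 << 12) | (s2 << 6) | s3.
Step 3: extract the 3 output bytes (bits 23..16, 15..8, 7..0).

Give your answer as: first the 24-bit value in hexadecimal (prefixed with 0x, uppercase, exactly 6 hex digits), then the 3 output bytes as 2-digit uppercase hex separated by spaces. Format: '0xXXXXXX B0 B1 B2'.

Sextets: q=42, P=15, V=21, u=46
24-bit: (42<<18) | (15<<12) | (21<<6) | 46
      = 0xA80000 | 0x00F000 | 0x000540 | 0x00002E
      = 0xA8F56E
Bytes: (v>>16)&0xFF=A8, (v>>8)&0xFF=F5, v&0xFF=6E

Answer: 0xA8F56E A8 F5 6E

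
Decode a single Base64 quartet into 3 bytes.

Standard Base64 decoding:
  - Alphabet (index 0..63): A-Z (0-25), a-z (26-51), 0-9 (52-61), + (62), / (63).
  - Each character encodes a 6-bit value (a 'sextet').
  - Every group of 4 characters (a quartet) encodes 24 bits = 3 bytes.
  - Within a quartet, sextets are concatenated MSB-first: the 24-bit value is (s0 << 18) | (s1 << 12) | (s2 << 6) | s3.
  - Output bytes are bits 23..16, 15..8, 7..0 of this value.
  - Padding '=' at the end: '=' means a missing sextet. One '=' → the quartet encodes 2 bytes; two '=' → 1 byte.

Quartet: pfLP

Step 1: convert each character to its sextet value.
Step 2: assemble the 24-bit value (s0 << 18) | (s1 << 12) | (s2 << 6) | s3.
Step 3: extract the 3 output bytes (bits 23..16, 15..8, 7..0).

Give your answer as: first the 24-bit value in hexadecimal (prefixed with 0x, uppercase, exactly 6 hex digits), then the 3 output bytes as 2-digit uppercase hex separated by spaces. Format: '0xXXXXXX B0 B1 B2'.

Answer: 0xA5F2CF A5 F2 CF

Derivation:
Sextets: p=41, f=31, L=11, P=15
24-bit: (41<<18) | (31<<12) | (11<<6) | 15
      = 0xA40000 | 0x01F000 | 0x0002C0 | 0x00000F
      = 0xA5F2CF
Bytes: (v>>16)&0xFF=A5, (v>>8)&0xFF=F2, v&0xFF=CF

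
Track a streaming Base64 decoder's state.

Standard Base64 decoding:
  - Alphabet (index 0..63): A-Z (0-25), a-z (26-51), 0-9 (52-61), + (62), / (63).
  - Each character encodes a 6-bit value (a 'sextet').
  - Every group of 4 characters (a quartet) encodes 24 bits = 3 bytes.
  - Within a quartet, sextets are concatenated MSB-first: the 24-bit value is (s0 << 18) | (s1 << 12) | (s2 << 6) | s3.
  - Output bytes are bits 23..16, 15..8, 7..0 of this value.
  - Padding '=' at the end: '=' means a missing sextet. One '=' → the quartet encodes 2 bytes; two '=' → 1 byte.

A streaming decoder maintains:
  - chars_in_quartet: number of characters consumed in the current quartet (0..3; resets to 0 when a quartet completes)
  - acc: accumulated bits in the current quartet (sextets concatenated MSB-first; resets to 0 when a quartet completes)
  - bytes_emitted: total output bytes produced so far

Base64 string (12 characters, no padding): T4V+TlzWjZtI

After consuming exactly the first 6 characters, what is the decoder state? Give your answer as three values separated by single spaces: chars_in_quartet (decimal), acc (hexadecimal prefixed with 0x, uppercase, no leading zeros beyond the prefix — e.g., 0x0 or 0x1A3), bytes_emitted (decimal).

Answer: 2 0x4E5 3

Derivation:
After char 0 ('T'=19): chars_in_quartet=1 acc=0x13 bytes_emitted=0
After char 1 ('4'=56): chars_in_quartet=2 acc=0x4F8 bytes_emitted=0
After char 2 ('V'=21): chars_in_quartet=3 acc=0x13E15 bytes_emitted=0
After char 3 ('+'=62): chars_in_quartet=4 acc=0x4F857E -> emit 4F 85 7E, reset; bytes_emitted=3
After char 4 ('T'=19): chars_in_quartet=1 acc=0x13 bytes_emitted=3
After char 5 ('l'=37): chars_in_quartet=2 acc=0x4E5 bytes_emitted=3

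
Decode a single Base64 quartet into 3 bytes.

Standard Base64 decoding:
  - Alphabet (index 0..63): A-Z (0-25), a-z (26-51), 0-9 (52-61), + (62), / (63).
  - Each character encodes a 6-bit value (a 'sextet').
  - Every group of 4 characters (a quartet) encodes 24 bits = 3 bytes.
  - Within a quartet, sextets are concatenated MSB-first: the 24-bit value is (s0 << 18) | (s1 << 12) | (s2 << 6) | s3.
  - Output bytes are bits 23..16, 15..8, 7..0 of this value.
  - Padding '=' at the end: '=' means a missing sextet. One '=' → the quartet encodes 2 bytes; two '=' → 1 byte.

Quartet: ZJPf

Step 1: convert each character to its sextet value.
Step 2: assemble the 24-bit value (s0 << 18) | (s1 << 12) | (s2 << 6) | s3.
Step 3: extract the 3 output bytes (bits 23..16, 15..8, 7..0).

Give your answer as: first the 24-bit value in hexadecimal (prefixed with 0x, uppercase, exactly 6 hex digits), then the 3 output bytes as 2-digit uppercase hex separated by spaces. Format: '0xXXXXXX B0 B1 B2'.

Answer: 0x6493DF 64 93 DF

Derivation:
Sextets: Z=25, J=9, P=15, f=31
24-bit: (25<<18) | (9<<12) | (15<<6) | 31
      = 0x640000 | 0x009000 | 0x0003C0 | 0x00001F
      = 0x6493DF
Bytes: (v>>16)&0xFF=64, (v>>8)&0xFF=93, v&0xFF=DF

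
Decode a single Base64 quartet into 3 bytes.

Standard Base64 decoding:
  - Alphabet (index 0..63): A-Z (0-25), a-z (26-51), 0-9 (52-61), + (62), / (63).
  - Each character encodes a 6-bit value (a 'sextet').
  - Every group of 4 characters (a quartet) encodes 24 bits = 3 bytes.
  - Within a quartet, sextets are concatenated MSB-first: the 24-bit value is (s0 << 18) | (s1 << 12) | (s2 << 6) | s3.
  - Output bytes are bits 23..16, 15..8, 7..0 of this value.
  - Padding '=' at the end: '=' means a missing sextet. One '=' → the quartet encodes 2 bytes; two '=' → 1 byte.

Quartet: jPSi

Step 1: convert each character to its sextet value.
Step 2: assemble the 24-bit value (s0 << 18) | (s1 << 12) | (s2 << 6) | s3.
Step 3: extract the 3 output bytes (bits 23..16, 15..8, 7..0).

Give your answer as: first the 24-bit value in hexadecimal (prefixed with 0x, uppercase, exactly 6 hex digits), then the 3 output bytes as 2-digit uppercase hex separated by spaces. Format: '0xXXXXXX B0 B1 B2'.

Sextets: j=35, P=15, S=18, i=34
24-bit: (35<<18) | (15<<12) | (18<<6) | 34
      = 0x8C0000 | 0x00F000 | 0x000480 | 0x000022
      = 0x8CF4A2
Bytes: (v>>16)&0xFF=8C, (v>>8)&0xFF=F4, v&0xFF=A2

Answer: 0x8CF4A2 8C F4 A2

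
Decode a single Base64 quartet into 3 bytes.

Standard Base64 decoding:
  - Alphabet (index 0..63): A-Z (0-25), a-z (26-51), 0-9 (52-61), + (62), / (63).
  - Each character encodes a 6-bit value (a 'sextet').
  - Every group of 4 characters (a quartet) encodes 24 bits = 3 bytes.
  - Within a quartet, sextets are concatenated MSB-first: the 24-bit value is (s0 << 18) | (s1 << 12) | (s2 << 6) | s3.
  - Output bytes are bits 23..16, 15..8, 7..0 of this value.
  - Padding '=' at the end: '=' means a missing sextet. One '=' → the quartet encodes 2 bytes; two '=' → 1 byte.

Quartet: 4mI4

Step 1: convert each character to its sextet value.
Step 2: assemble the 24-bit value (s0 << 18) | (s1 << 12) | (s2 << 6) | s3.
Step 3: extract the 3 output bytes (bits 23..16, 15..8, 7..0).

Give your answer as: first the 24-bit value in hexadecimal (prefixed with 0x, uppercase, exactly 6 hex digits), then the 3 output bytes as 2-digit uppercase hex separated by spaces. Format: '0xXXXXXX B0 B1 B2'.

Answer: 0xE26238 E2 62 38

Derivation:
Sextets: 4=56, m=38, I=8, 4=56
24-bit: (56<<18) | (38<<12) | (8<<6) | 56
      = 0xE00000 | 0x026000 | 0x000200 | 0x000038
      = 0xE26238
Bytes: (v>>16)&0xFF=E2, (v>>8)&0xFF=62, v&0xFF=38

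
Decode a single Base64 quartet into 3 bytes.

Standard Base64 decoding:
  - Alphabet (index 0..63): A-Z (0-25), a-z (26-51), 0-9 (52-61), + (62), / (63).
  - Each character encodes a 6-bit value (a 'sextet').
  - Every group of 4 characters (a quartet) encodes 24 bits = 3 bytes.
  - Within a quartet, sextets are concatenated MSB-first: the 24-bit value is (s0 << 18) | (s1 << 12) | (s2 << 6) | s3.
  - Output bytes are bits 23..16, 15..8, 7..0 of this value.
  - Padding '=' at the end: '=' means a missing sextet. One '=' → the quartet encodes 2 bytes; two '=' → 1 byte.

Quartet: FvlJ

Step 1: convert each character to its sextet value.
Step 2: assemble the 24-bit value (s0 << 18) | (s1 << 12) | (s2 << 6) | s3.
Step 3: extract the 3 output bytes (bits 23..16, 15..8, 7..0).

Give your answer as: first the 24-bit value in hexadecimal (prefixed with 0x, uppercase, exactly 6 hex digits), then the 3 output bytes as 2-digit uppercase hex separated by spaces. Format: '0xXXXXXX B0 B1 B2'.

Sextets: F=5, v=47, l=37, J=9
24-bit: (5<<18) | (47<<12) | (37<<6) | 9
      = 0x140000 | 0x02F000 | 0x000940 | 0x000009
      = 0x16F949
Bytes: (v>>16)&0xFF=16, (v>>8)&0xFF=F9, v&0xFF=49

Answer: 0x16F949 16 F9 49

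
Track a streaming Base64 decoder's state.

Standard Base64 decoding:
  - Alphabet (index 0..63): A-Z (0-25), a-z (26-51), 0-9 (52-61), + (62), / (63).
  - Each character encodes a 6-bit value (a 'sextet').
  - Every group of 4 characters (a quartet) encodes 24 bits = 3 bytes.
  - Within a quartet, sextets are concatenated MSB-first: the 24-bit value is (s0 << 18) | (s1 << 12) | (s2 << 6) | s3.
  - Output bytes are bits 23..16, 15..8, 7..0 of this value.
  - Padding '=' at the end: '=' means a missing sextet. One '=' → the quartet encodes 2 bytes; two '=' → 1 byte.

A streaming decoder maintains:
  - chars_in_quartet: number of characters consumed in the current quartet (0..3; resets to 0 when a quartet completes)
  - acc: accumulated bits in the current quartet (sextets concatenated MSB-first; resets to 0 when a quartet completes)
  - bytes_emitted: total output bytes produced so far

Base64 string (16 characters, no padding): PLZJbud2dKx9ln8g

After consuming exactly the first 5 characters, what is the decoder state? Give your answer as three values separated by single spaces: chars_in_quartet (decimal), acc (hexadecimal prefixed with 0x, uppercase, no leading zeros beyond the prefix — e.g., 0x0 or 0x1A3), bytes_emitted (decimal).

After char 0 ('P'=15): chars_in_quartet=1 acc=0xF bytes_emitted=0
After char 1 ('L'=11): chars_in_quartet=2 acc=0x3CB bytes_emitted=0
After char 2 ('Z'=25): chars_in_quartet=3 acc=0xF2D9 bytes_emitted=0
After char 3 ('J'=9): chars_in_quartet=4 acc=0x3CB649 -> emit 3C B6 49, reset; bytes_emitted=3
After char 4 ('b'=27): chars_in_quartet=1 acc=0x1B bytes_emitted=3

Answer: 1 0x1B 3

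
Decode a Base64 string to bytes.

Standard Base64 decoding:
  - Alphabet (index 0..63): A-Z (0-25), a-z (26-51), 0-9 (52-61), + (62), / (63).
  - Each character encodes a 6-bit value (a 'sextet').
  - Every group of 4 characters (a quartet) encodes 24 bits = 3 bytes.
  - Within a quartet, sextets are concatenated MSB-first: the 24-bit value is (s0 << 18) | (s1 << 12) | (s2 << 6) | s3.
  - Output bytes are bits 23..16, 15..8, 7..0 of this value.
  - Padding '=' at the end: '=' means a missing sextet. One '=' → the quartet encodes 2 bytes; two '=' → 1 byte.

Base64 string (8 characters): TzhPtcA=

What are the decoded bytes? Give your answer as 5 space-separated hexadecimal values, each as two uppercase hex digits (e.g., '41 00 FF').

After char 0 ('T'=19): chars_in_quartet=1 acc=0x13 bytes_emitted=0
After char 1 ('z'=51): chars_in_quartet=2 acc=0x4F3 bytes_emitted=0
After char 2 ('h'=33): chars_in_quartet=3 acc=0x13CE1 bytes_emitted=0
After char 3 ('P'=15): chars_in_quartet=4 acc=0x4F384F -> emit 4F 38 4F, reset; bytes_emitted=3
After char 4 ('t'=45): chars_in_quartet=1 acc=0x2D bytes_emitted=3
After char 5 ('c'=28): chars_in_quartet=2 acc=0xB5C bytes_emitted=3
After char 6 ('A'=0): chars_in_quartet=3 acc=0x2D700 bytes_emitted=3
Padding '=': partial quartet acc=0x2D700 -> emit B5 C0; bytes_emitted=5

Answer: 4F 38 4F B5 C0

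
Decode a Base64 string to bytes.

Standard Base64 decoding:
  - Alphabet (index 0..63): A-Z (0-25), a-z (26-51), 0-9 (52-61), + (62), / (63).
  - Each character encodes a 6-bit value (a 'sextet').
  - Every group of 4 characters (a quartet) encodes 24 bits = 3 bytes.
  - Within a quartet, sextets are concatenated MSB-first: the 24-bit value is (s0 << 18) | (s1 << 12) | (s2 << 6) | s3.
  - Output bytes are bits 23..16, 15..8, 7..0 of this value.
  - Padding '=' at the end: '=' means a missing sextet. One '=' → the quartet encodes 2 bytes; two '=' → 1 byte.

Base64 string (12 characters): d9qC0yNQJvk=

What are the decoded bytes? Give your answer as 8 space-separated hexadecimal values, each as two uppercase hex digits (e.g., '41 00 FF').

After char 0 ('d'=29): chars_in_quartet=1 acc=0x1D bytes_emitted=0
After char 1 ('9'=61): chars_in_quartet=2 acc=0x77D bytes_emitted=0
After char 2 ('q'=42): chars_in_quartet=3 acc=0x1DF6A bytes_emitted=0
After char 3 ('C'=2): chars_in_quartet=4 acc=0x77DA82 -> emit 77 DA 82, reset; bytes_emitted=3
After char 4 ('0'=52): chars_in_quartet=1 acc=0x34 bytes_emitted=3
After char 5 ('y'=50): chars_in_quartet=2 acc=0xD32 bytes_emitted=3
After char 6 ('N'=13): chars_in_quartet=3 acc=0x34C8D bytes_emitted=3
After char 7 ('Q'=16): chars_in_quartet=4 acc=0xD32350 -> emit D3 23 50, reset; bytes_emitted=6
After char 8 ('J'=9): chars_in_quartet=1 acc=0x9 bytes_emitted=6
After char 9 ('v'=47): chars_in_quartet=2 acc=0x26F bytes_emitted=6
After char 10 ('k'=36): chars_in_quartet=3 acc=0x9BE4 bytes_emitted=6
Padding '=': partial quartet acc=0x9BE4 -> emit 26 F9; bytes_emitted=8

Answer: 77 DA 82 D3 23 50 26 F9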